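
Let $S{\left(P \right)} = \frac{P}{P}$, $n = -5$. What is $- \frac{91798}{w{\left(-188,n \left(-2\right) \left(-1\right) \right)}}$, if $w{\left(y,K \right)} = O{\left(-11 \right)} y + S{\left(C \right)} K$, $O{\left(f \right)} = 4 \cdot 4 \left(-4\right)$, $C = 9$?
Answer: $- \frac{45899}{6011} \approx -7.6358$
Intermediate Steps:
$S{\left(P \right)} = 1$
$O{\left(f \right)} = -64$ ($O{\left(f \right)} = 16 \left(-4\right) = -64$)
$w{\left(y,K \right)} = K - 64 y$ ($w{\left(y,K \right)} = - 64 y + 1 K = - 64 y + K = K - 64 y$)
$- \frac{91798}{w{\left(-188,n \left(-2\right) \left(-1\right) \right)}} = - \frac{91798}{\left(-5\right) \left(-2\right) \left(-1\right) - -12032} = - \frac{91798}{10 \left(-1\right) + 12032} = - \frac{91798}{-10 + 12032} = - \frac{91798}{12022} = \left(-91798\right) \frac{1}{12022} = - \frac{45899}{6011}$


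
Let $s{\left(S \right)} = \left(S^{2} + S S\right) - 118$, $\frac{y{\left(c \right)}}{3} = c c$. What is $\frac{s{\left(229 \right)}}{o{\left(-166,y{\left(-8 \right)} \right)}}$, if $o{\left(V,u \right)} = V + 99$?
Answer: $- \frac{104764}{67} \approx -1563.6$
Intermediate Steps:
$y{\left(c \right)} = 3 c^{2}$ ($y{\left(c \right)} = 3 c c = 3 c^{2}$)
$s{\left(S \right)} = -118 + 2 S^{2}$ ($s{\left(S \right)} = \left(S^{2} + S^{2}\right) - 118 = 2 S^{2} - 118 = -118 + 2 S^{2}$)
$o{\left(V,u \right)} = 99 + V$
$\frac{s{\left(229 \right)}}{o{\left(-166,y{\left(-8 \right)} \right)}} = \frac{-118 + 2 \cdot 229^{2}}{99 - 166} = \frac{-118 + 2 \cdot 52441}{-67} = \left(-118 + 104882\right) \left(- \frac{1}{67}\right) = 104764 \left(- \frac{1}{67}\right) = - \frac{104764}{67}$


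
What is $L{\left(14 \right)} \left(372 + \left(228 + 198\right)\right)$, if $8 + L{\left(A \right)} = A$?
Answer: $4788$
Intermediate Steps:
$L{\left(A \right)} = -8 + A$
$L{\left(14 \right)} \left(372 + \left(228 + 198\right)\right) = \left(-8 + 14\right) \left(372 + \left(228 + 198\right)\right) = 6 \left(372 + 426\right) = 6 \cdot 798 = 4788$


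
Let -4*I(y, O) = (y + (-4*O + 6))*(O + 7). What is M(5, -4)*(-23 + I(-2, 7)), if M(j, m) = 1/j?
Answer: 61/5 ≈ 12.200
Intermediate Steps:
I(y, O) = -(7 + O)*(6 + y - 4*O)/4 (I(y, O) = -(y + (-4*O + 6))*(O + 7)/4 = -(y + (6 - 4*O))*(7 + O)/4 = -(6 + y - 4*O)*(7 + O)/4 = -(7 + O)*(6 + y - 4*O)/4)
M(5, -4)*(-23 + I(-2, 7)) = (-23 + (-21/2 + 7² - 7/4*(-2) + (11/2)*7 - ¼*7*(-2)))/5 = (-23 + (-21/2 + 49 + 7/2 + 77/2 + 7/2))/5 = (-23 + 84)/5 = (⅕)*61 = 61/5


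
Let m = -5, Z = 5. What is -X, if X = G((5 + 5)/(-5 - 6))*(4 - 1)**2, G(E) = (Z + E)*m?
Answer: 2025/11 ≈ 184.09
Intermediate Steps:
G(E) = -25 - 5*E (G(E) = (5 + E)*(-5) = -25 - 5*E)
X = -2025/11 (X = (-25 - 5*(5 + 5)/(-5 - 6))*(4 - 1)**2 = (-25 - 50/(-11))*3**2 = (-25 - 50*(-1)/11)*9 = (-25 - 5*(-10/11))*9 = (-25 + 50/11)*9 = -225/11*9 = -2025/11 ≈ -184.09)
-X = -1*(-2025/11) = 2025/11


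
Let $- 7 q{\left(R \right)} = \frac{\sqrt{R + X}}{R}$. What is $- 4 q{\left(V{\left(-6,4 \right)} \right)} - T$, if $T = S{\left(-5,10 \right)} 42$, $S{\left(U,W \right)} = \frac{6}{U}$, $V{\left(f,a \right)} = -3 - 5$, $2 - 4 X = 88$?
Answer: $\frac{252}{5} - \frac{i \sqrt{118}}{28} \approx 50.4 - 0.38796 i$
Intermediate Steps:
$X = - \frac{43}{2}$ ($X = \frac{1}{2} - 22 = - \frac{43}{2} \approx -21.5$)
$V{\left(f,a \right)} = -8$
$q{\left(R \right)} = - \frac{\sqrt{- \frac{43}{2} + R}}{7 R}$ ($q{\left(R \right)} = - \frac{\sqrt{R - \frac{43}{2}} \frac{1}{R}}{7} = - \frac{\sqrt{- \frac{43}{2} + R} \frac{1}{R}}{7} = - \frac{\frac{1}{R} \sqrt{- \frac{43}{2} + R}}{7} = - \frac{\sqrt{- \frac{43}{2} + R}}{7 R}$)
$T = - \frac{252}{5}$ ($T = \frac{6}{-5} \cdot 42 = 6 \left(- \frac{1}{5}\right) 42 = \left(- \frac{6}{5}\right) 42 = - \frac{252}{5} \approx -50.4$)
$- 4 q{\left(V{\left(-6,4 \right)} \right)} - T = - 4 \left(- \frac{\sqrt{-86 + 4 \left(-8\right)}}{14 \left(-8\right)}\right) - - \frac{252}{5} = - 4 \left(\left(- \frac{1}{14}\right) \left(- \frac{1}{8}\right) \sqrt{-86 - 32}\right) + \frac{252}{5} = - 4 \left(\left(- \frac{1}{14}\right) \left(- \frac{1}{8}\right) \sqrt{-118}\right) + \frac{252}{5} = - 4 \left(\left(- \frac{1}{14}\right) \left(- \frac{1}{8}\right) i \sqrt{118}\right) + \frac{252}{5} = - 4 \frac{i \sqrt{118}}{112} + \frac{252}{5} = - \frac{i \sqrt{118}}{28} + \frac{252}{5} = \frac{252}{5} - \frac{i \sqrt{118}}{28}$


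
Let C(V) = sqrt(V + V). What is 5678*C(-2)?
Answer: 11356*I ≈ 11356.0*I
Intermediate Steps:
C(V) = sqrt(2)*sqrt(V) (C(V) = sqrt(2*V) = sqrt(2)*sqrt(V))
5678*C(-2) = 5678*(sqrt(2)*sqrt(-2)) = 5678*(sqrt(2)*(I*sqrt(2))) = 5678*(2*I) = 11356*I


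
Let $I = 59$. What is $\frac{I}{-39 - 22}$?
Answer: $- \frac{59}{61} \approx -0.96721$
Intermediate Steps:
$\frac{I}{-39 - 22} = \frac{59}{-39 - 22} = \frac{59}{-61} = 59 \left(- \frac{1}{61}\right) = - \frac{59}{61}$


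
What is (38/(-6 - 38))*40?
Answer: -380/11 ≈ -34.545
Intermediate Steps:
(38/(-6 - 38))*40 = (38/(-44))*40 = (38*(-1/44))*40 = -19/22*40 = -380/11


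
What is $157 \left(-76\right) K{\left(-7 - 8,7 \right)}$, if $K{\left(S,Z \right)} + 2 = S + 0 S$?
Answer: $202844$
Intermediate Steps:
$K{\left(S,Z \right)} = -2 + S$ ($K{\left(S,Z \right)} = -2 + \left(S + 0 S\right) = -2 + \left(S + 0\right) = -2 + S$)
$157 \left(-76\right) K{\left(-7 - 8,7 \right)} = 157 \left(-76\right) \left(-2 - 15\right) = - 11932 \left(-2 - 15\right) = \left(-11932\right) \left(-17\right) = 202844$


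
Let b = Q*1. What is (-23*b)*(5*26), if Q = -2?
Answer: 5980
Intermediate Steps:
b = -2 (b = -2*1 = -2)
(-23*b)*(5*26) = (-23*(-2))*(5*26) = 46*130 = 5980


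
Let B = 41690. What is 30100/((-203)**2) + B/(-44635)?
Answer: -10699706/52553249 ≈ -0.20360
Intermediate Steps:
30100/((-203)**2) + B/(-44635) = 30100/((-203)**2) + 41690/(-44635) = 30100/41209 + 41690*(-1/44635) = 30100*(1/41209) - 8338/8927 = 4300/5887 - 8338/8927 = -10699706/52553249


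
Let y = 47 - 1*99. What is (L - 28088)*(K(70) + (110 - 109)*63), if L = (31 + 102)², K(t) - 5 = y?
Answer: -166384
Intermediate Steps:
y = -52 (y = 47 - 99 = -52)
K(t) = -47 (K(t) = 5 - 52 = -47)
L = 17689 (L = 133² = 17689)
(L - 28088)*(K(70) + (110 - 109)*63) = (17689 - 28088)*(-47 + (110 - 109)*63) = -10399*(-47 + 1*63) = -10399*(-47 + 63) = -10399*16 = -166384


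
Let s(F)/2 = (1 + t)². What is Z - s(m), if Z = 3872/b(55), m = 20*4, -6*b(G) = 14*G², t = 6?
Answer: -17246/175 ≈ -98.549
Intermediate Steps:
b(G) = -7*G²/3
m = 80
s(F) = 98 (s(F) = 2*(1 + 6)² = 2*7² = 2*49 = 98)
Z = -96/175 (Z = 3872/((-7/3*55²)) = 3872/((-7/3*3025)) = 3872/(-21175/3) = 3872*(-3/21175) = -96/175 ≈ -0.54857)
Z - s(m) = -96/175 - 1*98 = -96/175 - 98 = -17246/175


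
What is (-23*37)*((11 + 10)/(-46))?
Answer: 777/2 ≈ 388.50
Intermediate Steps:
(-23*37)*((11 + 10)/(-46)) = -17871*(-1)/46 = -851*(-21/46) = 777/2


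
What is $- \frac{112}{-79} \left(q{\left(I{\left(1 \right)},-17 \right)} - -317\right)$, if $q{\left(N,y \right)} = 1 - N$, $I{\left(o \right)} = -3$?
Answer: $\frac{35952}{79} \approx 455.09$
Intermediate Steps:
$- \frac{112}{-79} \left(q{\left(I{\left(1 \right)},-17 \right)} - -317\right) = - \frac{112}{-79} \left(\left(1 - -3\right) - -317\right) = \left(-112\right) \left(- \frac{1}{79}\right) \left(\left(1 + 3\right) + 317\right) = \frac{112 \left(4 + 317\right)}{79} = \frac{112}{79} \cdot 321 = \frac{35952}{79}$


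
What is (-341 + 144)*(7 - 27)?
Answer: 3940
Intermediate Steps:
(-341 + 144)*(7 - 27) = -197*(-20) = 3940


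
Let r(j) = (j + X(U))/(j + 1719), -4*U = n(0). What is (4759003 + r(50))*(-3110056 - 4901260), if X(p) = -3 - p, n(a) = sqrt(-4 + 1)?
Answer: -67444676573621864/1769 - 2002829*I*sqrt(3)/1769 ≈ -3.8126e+13 - 1961.0*I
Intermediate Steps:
n(a) = I*sqrt(3) (n(a) = sqrt(-3) = I*sqrt(3))
U = -I*sqrt(3)/4 ≈ -0.43301*I
r(j) = (-3 + j + I*sqrt(3)/4)/(1719 + j) (r(j) = (j + (-3 - (-1)*I*sqrt(3)/4))/(j + 1719) = (j + (-3 + I*sqrt(3)/4))/(1719 + j) = (-3 + j + I*sqrt(3)/4)/(1719 + j))
(4759003 + r(50))*(-3110056 - 4901260) = (4759003 + (-3 + 50 + I*sqrt(3)/4)/(1719 + 50))*(-3110056 - 4901260) = (4759003 + (47 + I*sqrt(3)/4)/1769)*(-8011316) = (4759003 + (47/1769 + I*sqrt(3)/7076))*(-8011316) = (8418676354/1769 + I*sqrt(3)/7076)*(-8011316) = -67444676573621864/1769 - 2002829*I*sqrt(3)/1769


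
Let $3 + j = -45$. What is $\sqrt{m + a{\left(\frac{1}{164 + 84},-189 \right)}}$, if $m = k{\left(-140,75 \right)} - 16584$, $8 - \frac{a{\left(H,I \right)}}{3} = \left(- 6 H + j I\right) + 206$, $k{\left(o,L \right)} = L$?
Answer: $\frac{i \sqrt{170361957}}{62} \approx 210.52 i$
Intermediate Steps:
$j = -48$ ($j = -3 - 45 = -48$)
$a{\left(H,I \right)} = -594 + 18 H + 144 I$ ($a{\left(H,I \right)} = 24 - 3 \left(\left(- 6 H - 48 I\right) + 206\right) = 24 - 3 \left(\left(- 48 I - 6 H\right) + 206\right) = 24 - 3 \left(206 - 48 I - 6 H\right) = 24 + \left(-618 + 18 H + 144 I\right) = -594 + 18 H + 144 I$)
$m = -16509$ ($m = 75 - 16584 = -16509$)
$\sqrt{m + a{\left(\frac{1}{164 + 84},-189 \right)}} = \sqrt{-16509 + \left(-594 + \frac{18}{164 + 84} + 144 \left(-189\right)\right)} = \sqrt{-16509 - \left(27810 - \frac{9}{124}\right)} = \sqrt{-16509 - \frac{3448431}{124}} = \sqrt{- \frac{5495547}{124}} = \frac{i \sqrt{170361957}}{62}$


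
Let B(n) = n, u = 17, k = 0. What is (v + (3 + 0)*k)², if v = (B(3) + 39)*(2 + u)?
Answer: 636804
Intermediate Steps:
v = 798 (v = (3 + 39)*(2 + 17) = 42*19 = 798)
(v + (3 + 0)*k)² = (798 + (3 + 0)*0)² = (798 + 3*0)² = (798 + 0)² = 798² = 636804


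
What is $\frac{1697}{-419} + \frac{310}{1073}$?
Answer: $- \frac{1690991}{449587} \approx -3.7612$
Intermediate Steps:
$\frac{1697}{-419} + \frac{310}{1073} = 1697 \left(- \frac{1}{419}\right) + 310 \cdot \frac{1}{1073} = - \frac{1697}{419} + \frac{310}{1073} = - \frac{1690991}{449587}$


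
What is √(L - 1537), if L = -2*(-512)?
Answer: 3*I*√57 ≈ 22.65*I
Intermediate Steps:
L = 1024
√(L - 1537) = √(1024 - 1537) = √(-513) = 3*I*√57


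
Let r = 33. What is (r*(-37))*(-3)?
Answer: 3663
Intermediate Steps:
(r*(-37))*(-3) = (33*(-37))*(-3) = -1221*(-3) = 3663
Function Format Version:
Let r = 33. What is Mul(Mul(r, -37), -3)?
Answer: 3663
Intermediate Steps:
Mul(Mul(r, -37), -3) = Mul(Mul(33, -37), -3) = Mul(-1221, -3) = 3663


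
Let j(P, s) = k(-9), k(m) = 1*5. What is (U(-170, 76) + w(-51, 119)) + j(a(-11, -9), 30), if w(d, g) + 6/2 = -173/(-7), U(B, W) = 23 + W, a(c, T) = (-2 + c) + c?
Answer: 880/7 ≈ 125.71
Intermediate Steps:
k(m) = 5
a(c, T) = -2 + 2*c
w(d, g) = 152/7 (w(d, g) = -3 - 173/(-7) = -3 - 173*(-⅐) = -3 + 173/7 = 152/7)
j(P, s) = 5
(U(-170, 76) + w(-51, 119)) + j(a(-11, -9), 30) = ((23 + 76) + 152/7) + 5 = (99 + 152/7) + 5 = 845/7 + 5 = 880/7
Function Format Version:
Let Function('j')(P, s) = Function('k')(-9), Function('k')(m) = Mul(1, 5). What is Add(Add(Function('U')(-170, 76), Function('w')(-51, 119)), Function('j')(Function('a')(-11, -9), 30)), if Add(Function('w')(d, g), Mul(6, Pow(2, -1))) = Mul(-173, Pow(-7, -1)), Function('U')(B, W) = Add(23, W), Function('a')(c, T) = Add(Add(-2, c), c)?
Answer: Rational(880, 7) ≈ 125.71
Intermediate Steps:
Function('k')(m) = 5
Function('a')(c, T) = Add(-2, Mul(2, c))
Function('w')(d, g) = Rational(152, 7) (Function('w')(d, g) = Add(-3, Mul(-173, Pow(-7, -1))) = Add(-3, Mul(-173, Rational(-1, 7))) = Add(-3, Rational(173, 7)) = Rational(152, 7))
Function('j')(P, s) = 5
Add(Add(Function('U')(-170, 76), Function('w')(-51, 119)), Function('j')(Function('a')(-11, -9), 30)) = Add(Add(Add(23, 76), Rational(152, 7)), 5) = Add(Add(99, Rational(152, 7)), 5) = Add(Rational(845, 7), 5) = Rational(880, 7)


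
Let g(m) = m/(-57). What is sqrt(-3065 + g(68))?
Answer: I*sqrt(9962061)/57 ≈ 55.373*I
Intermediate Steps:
g(m) = -m/57 (g(m) = m*(-1/57) = -m/57)
sqrt(-3065 + g(68)) = sqrt(-3065 - 1/57*68) = sqrt(-3065 - 68/57) = sqrt(-174773/57) = I*sqrt(9962061)/57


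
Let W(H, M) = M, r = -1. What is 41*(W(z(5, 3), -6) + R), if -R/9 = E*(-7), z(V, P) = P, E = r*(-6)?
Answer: 15252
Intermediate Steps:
E = 6 (E = -1*(-6) = 6)
R = 378 (R = -54*(-7) = -9*(-42) = 378)
41*(W(z(5, 3), -6) + R) = 41*(-6 + 378) = 41*372 = 15252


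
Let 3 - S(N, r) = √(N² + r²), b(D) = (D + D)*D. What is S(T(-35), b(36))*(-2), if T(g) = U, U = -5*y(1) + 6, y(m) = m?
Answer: -6 + 2*√6718465 ≈ 5178.0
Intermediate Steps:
b(D) = 2*D² (b(D) = (2*D)*D = 2*D²)
U = 1 (U = -5*1 + 6 = -5 + 6 = 1)
T(g) = 1
S(N, r) = 3 - √(N² + r²)
S(T(-35), b(36))*(-2) = (3 - √(1² + (2*36²)²))*(-2) = (3 - √(1 + (2*1296)²))*(-2) = (3 - √(1 + 2592²))*(-2) = (3 - √(1 + 6718464))*(-2) = (3 - √6718465)*(-2) = -6 + 2*√6718465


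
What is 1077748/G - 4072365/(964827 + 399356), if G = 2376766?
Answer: -586343797979/231595983727 ≈ -2.5318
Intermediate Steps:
1077748/G - 4072365/(964827 + 399356) = 1077748/2376766 - 4072365/(964827 + 399356) = 1077748*(1/2376766) - 4072365/1364183 = 76982/169769 - 4072365*1/1364183 = 76982/169769 - 4072365/1364183 = -586343797979/231595983727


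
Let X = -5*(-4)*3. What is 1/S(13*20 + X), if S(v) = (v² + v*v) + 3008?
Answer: 1/207808 ≈ 4.8121e-6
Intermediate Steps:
X = 60 (X = 20*3 = 60)
S(v) = 3008 + 2*v² (S(v) = (v² + v²) + 3008 = 2*v² + 3008 = 3008 + 2*v²)
1/S(13*20 + X) = 1/(3008 + 2*(13*20 + 60)²) = 1/(3008 + 2*(260 + 60)²) = 1/(3008 + 2*320²) = 1/(3008 + 2*102400) = 1/(3008 + 204800) = 1/207808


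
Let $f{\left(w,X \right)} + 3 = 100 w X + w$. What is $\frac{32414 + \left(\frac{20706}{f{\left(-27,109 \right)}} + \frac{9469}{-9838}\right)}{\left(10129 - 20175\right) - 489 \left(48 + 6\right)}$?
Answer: $- \frac{15642598106527}{17591847836680} \approx -0.8892$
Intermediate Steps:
$f{\left(w,X \right)} = -3 + w + 100 X w$ ($f{\left(w,X \right)} = -3 + \left(100 w X + w\right) = -3 + \left(100 X w + w\right) = -3 + \left(w + 100 X w\right) = -3 + w + 100 X w$)
$\frac{32414 + \left(\frac{20706}{f{\left(-27,109 \right)}} + \frac{9469}{-9838}\right)}{\left(10129 - 20175\right) - 489 \left(48 + 6\right)} = \frac{32414 + \left(\frac{20706}{-3 - 27 + 100 \cdot 109 \left(-27\right)} + \frac{9469}{-9838}\right)}{\left(10129 - 20175\right) - 489 \left(48 + 6\right)} = \frac{32414 + \left(\frac{20706}{-3 - 27 - 294300} + 9469 \left(- \frac{1}{9838}\right)\right)}{\left(10129 - 20175\right) - 26406} = \frac{32414 - \left(\frac{9469}{9838} - \frac{20706}{-294330}\right)}{-10046 - 26406} = \frac{32414 + \left(20706 \left(- \frac{1}{294330}\right) - \frac{9469}{9838}\right)}{-36452} = \left(32414 - \frac{498452733}{482603090}\right) \left(- \frac{1}{36452}\right) = \frac{15642598106527}{482603090} \left(- \frac{1}{36452}\right) = - \frac{15642598106527}{17591847836680}$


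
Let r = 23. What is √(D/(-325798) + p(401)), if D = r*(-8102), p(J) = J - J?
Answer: √15177788527/162899 ≈ 0.75629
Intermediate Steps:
p(J) = 0
D = -186346 (D = 23*(-8102) = -186346)
√(D/(-325798) + p(401)) = √(-186346/(-325798) + 0) = √(-186346*(-1/325798) + 0) = √(93173/162899 + 0) = √(93173/162899) = √15177788527/162899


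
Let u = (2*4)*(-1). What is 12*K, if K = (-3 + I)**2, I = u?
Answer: 1452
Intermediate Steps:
u = -8 (u = 8*(-1) = -8)
I = -8
K = 121 (K = (-3 - 8)**2 = (-11)**2 = 121)
12*K = 12*121 = 1452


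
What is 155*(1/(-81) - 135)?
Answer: -1695080/81 ≈ -20927.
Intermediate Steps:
155*(1/(-81) - 135) = 155*(-1/81 - 135) = 155*(-10936/81) = -1695080/81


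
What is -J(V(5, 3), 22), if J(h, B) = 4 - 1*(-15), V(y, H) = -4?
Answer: -19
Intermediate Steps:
J(h, B) = 19 (J(h, B) = 4 + 15 = 19)
-J(V(5, 3), 22) = -1*19 = -19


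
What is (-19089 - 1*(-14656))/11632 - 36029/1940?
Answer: -106922337/5641520 ≈ -18.953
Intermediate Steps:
(-19089 - 1*(-14656))/11632 - 36029/1940 = (-19089 + 14656)*(1/11632) - 36029*1/1940 = -4433*1/11632 - 36029/1940 = -4433/11632 - 36029/1940 = -106922337/5641520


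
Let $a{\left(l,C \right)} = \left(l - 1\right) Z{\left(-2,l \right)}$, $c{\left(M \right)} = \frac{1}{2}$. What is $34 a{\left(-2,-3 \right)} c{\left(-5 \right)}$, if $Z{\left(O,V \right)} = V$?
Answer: $102$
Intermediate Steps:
$c{\left(M \right)} = \frac{1}{2}$
$a{\left(l,C \right)} = l \left(-1 + l\right)$ ($a{\left(l,C \right)} = \left(l - 1\right) l = \left(-1 + l\right) l = l \left(-1 + l\right)$)
$34 a{\left(-2,-3 \right)} c{\left(-5 \right)} = 34 \left(- 2 \left(-1 - 2\right)\right) \frac{1}{2} = 34 \left(\left(-2\right) \left(-3\right)\right) \frac{1}{2} = 34 \cdot 6 \cdot \frac{1}{2} = 204 \cdot \frac{1}{2} = 102$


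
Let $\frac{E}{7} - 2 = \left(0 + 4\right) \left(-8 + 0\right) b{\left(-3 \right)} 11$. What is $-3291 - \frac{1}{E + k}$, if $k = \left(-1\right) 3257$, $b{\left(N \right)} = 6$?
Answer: $- \frac{59326856}{18027} \approx -3291.0$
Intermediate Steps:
$k = -3257$
$E = -14770$ ($E = 14 + 7 \left(0 + 4\right) \left(-8 + 0\right) 6 \cdot 11 = 14 + 7 \cdot 4 \left(-8\right) 6 \cdot 11 = 14 + 7 \left(-32\right) 6 \cdot 11 = 14 + 7 \left(\left(-192\right) 11\right) = 14 + 7 \left(-2112\right) = 14 - 14784 = -14770$)
$-3291 - \frac{1}{E + k} = -3291 - \frac{1}{-14770 - 3257} = -3291 - \frac{1}{-18027} = -3291 - - \frac{1}{18027} = -3291 + \frac{1}{18027} = - \frac{59326856}{18027}$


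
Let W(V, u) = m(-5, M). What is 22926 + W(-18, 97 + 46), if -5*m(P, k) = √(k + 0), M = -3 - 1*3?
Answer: 22926 - I*√6/5 ≈ 22926.0 - 0.4899*I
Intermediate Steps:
M = -6 (M = -3 - 3 = -6)
m(P, k) = -√k/5 (m(P, k) = -√(k + 0)/5 = -√k/5)
W(V, u) = -I*√6/5
22926 + W(-18, 97 + 46) = 22926 - I*√6/5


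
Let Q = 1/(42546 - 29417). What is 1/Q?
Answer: 13129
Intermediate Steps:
Q = 1/13129 ≈ 7.6167e-5
1/Q = 1/(1/13129) = 13129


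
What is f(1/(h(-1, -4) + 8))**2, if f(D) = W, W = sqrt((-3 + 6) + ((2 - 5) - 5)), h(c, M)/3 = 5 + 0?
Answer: -5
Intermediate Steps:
h(c, M) = 15 (h(c, M) = 3*(5 + 0) = 3*5 = 15)
W = I*sqrt(5) (W = sqrt(3 + (-3 - 5)) = sqrt(3 - 8) = sqrt(-5) = I*sqrt(5) ≈ 2.2361*I)
f(D) = I*sqrt(5)
f(1/(h(-1, -4) + 8))**2 = (I*sqrt(5))**2 = -5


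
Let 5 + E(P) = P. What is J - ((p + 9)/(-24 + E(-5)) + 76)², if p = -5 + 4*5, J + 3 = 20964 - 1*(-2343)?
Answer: 5096456/289 ≈ 17635.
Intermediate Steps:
E(P) = -5 + P
J = 23304 (J = -3 + (20964 - 1*(-2343)) = -3 + (20964 + 2343) = -3 + 23307 = 23304)
p = 15 (p = -5 + 20 = 15)
J - ((p + 9)/(-24 + E(-5)) + 76)² = 23304 - ((15 + 9)/(-24 + (-5 - 5)) + 76)² = 23304 - (24/(-24 - 10) + 76)² = 23304 - (24/(-34) + 76)² = 23304 - (24*(-1/34) + 76)² = 23304 - (-12/17 + 76)² = 23304 - (1280/17)² = 23304 - 1*1638400/289 = 23304 - 1638400/289 = 5096456/289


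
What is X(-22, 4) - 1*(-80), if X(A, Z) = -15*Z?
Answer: 20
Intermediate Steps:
X(-22, 4) - 1*(-80) = -15*4 - 1*(-80) = -60 + 80 = 20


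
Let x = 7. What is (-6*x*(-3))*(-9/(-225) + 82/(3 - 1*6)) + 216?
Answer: -80574/25 ≈ -3223.0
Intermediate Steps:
(-6*x*(-3))*(-9/(-225) + 82/(3 - 1*6)) + 216 = (-6*7*(-3))*(-9/(-225) + 82/(3 - 1*6)) + 216 = (-42*(-3))*(-9*(-1/225) + 82/(3 - 6)) + 216 = 126*(1/25 + 82/(-3)) + 216 = 126*(1/25 + 82*(-⅓)) + 216 = 126*(1/25 - 82/3) + 216 = 126*(-2047/75) + 216 = -85974/25 + 216 = -80574/25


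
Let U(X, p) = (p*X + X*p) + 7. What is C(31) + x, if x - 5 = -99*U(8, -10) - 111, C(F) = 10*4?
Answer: 15081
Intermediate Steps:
U(X, p) = 7 + 2*X*p (U(X, p) = (X*p + X*p) + 7 = 2*X*p + 7 = 7 + 2*X*p)
C(F) = 40
x = 15041 (x = 5 + (-99*(7 + 2*8*(-10)) - 111) = 5 + (-99*(7 - 160) - 111) = 5 + (-99*(-153) - 111) = 5 + (15147 - 111) = 5 + 15036 = 15041)
C(31) + x = 40 + 15041 = 15081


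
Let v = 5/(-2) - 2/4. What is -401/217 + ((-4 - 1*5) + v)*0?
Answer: -401/217 ≈ -1.8479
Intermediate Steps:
v = -3 (v = 5*(-½) - 2*¼ = -5/2 - ½ = -3)
-401/217 + ((-4 - 1*5) + v)*0 = -401/217 + ((-4 - 1*5) - 3)*0 = -401*1/217 + ((-4 - 5) - 3)*0 = -401/217 + (-9 - 3)*0 = -401/217 - 12*0 = -401/217 + 0 = -401/217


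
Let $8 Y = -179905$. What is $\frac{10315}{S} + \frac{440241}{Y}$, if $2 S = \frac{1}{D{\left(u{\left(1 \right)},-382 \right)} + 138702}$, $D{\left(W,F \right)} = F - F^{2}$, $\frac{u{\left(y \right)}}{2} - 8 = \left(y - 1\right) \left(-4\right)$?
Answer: $- \frac{28221794422528}{179905} \approx -1.5687 \cdot 10^{8}$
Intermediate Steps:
$u{\left(y \right)} = 24 - 8 y$ ($u{\left(y \right)} = 16 + 2 \left(y - 1\right) \left(-4\right) = 16 + 2 \left(-1 + y\right) \left(-4\right) = 16 + 2 \left(4 - 4 y\right) = 16 - \left(-8 + 8 y\right) = 24 - 8 y$)
$Y = - \frac{179905}{8}$ ($Y = \frac{1}{8} \left(-179905\right) = - \frac{179905}{8} \approx -22488.0$)
$S = - \frac{1}{15208}$ ($S = \frac{1}{2 \left(- 382 \left(1 - -382\right) + 138702\right)} = \frac{1}{2 \left(- 382 \left(1 + 382\right) + 138702\right)} = \frac{1}{2 \left(\left(-382\right) 383 + 138702\right)} = \frac{1}{2 \left(-146306 + 138702\right)} = \frac{1}{2 \left(-7604\right)} = \frac{1}{2} \left(- \frac{1}{7604}\right) = - \frac{1}{15208} \approx -6.5755 \cdot 10^{-5}$)
$\frac{10315}{S} + \frac{440241}{Y} = \frac{10315}{- \frac{1}{15208}} + \frac{440241}{- \frac{179905}{8}} = 10315 \left(-15208\right) + 440241 \left(- \frac{8}{179905}\right) = -156870520 - \frac{3521928}{179905} = - \frac{28221794422528}{179905}$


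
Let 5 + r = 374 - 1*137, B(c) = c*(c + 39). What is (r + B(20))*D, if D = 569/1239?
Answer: 803428/1239 ≈ 648.45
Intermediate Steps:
B(c) = c*(39 + c)
D = 569/1239 (D = 569*(1/1239) = 569/1239 ≈ 0.45924)
r = 232 (r = -5 + (374 - 1*137) = -5 + (374 - 137) = -5 + 237 = 232)
(r + B(20))*D = (232 + 20*(39 + 20))*(569/1239) = (232 + 20*59)*(569/1239) = (232 + 1180)*(569/1239) = 1412*(569/1239) = 803428/1239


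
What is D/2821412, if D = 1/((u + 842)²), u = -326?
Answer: 1/751217873472 ≈ 1.3312e-12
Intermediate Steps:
D = 1/266256 (D = 1/((-326 + 842)²) = 1/(516²) = 1/266256 ≈ 3.7558e-6)
D/2821412 = (1/266256)/2821412 = (1/266256)*(1/2821412) = 1/751217873472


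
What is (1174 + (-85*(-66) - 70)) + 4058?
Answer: 10772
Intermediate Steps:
(1174 + (-85*(-66) - 70)) + 4058 = (1174 + (5610 - 70)) + 4058 = (1174 + 5540) + 4058 = 6714 + 4058 = 10772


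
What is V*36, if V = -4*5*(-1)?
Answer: 720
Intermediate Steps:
V = 20 (V = -4*5*(-1) = -20*(-1) = 20)
V*36 = 20*36 = 720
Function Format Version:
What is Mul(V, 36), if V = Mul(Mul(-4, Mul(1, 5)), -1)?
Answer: 720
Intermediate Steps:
V = 20 (V = Mul(Mul(-4, 5), -1) = Mul(-20, -1) = 20)
Mul(V, 36) = Mul(20, 36) = 720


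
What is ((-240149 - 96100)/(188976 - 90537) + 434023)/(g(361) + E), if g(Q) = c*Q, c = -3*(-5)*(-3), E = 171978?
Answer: 14241484616/5110066929 ≈ 2.7869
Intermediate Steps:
c = -45 (c = 15*(-3) = -45)
g(Q) = -45*Q
((-240149 - 96100)/(188976 - 90537) + 434023)/(g(361) + E) = ((-240149 - 96100)/(188976 - 90537) + 434023)/(-45*361 + 171978) = (-336249/98439 + 434023)/(-16245 + 171978) = (-336249*1/98439 + 434023)/155733 = (-112083/32813 + 434023)*(1/155733) = (14241484616/32813)*(1/155733) = 14241484616/5110066929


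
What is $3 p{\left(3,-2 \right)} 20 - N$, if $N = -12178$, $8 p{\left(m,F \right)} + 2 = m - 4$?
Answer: $\frac{24311}{2} \approx 12156.0$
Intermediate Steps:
$p{\left(m,F \right)} = - \frac{3}{4} + \frac{m}{8}$ ($p{\left(m,F \right)} = - \frac{1}{4} + \frac{m - 4}{8} = - \frac{1}{4} + \frac{-4 + m}{8} = - \frac{1}{4} + \left(- \frac{1}{2} + \frac{m}{8}\right) = - \frac{3}{4} + \frac{m}{8}$)
$3 p{\left(3,-2 \right)} 20 - N = 3 \left(- \frac{3}{4} + \frac{1}{8} \cdot 3\right) 20 - -12178 = 3 \left(- \frac{3}{4} + \frac{3}{8}\right) 20 + 12178 = 3 \left(- \frac{3}{8}\right) 20 + 12178 = \left(- \frac{9}{8}\right) 20 + 12178 = - \frac{45}{2} + 12178 = \frac{24311}{2}$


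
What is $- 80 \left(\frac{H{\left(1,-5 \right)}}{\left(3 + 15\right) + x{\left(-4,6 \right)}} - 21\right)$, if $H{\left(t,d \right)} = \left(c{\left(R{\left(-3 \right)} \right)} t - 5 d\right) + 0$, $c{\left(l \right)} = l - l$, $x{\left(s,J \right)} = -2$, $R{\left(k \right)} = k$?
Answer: $1555$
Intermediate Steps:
$c{\left(l \right)} = 0$
$H{\left(t,d \right)} = - 5 d$ ($H{\left(t,d \right)} = \left(0 t - 5 d\right) + 0 = \left(0 - 5 d\right) + 0 = - 5 d + 0 = - 5 d$)
$- 80 \left(\frac{H{\left(1,-5 \right)}}{\left(3 + 15\right) + x{\left(-4,6 \right)}} - 21\right) = - 80 \left(\frac{\left(-5\right) \left(-5\right)}{\left(3 + 15\right) - 2} - 21\right) = - 80 \left(\frac{25}{18 - 2} - 21\right) = - 80 \left(\frac{25}{16} - 21\right) = \left(-80\right) \left(- \frac{311}{16}\right) = 1555$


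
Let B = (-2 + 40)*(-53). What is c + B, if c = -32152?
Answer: -34166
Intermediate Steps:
B = -2014 (B = 38*(-53) = -2014)
c + B = -32152 - 2014 = -34166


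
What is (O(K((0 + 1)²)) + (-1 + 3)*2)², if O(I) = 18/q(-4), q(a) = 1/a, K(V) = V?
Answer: 4624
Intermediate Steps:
O(I) = -72 (O(I) = 18/(1/(-4)) = 18/(-¼) = 18*(-4) = -72)
(O(K((0 + 1)²)) + (-1 + 3)*2)² = (-72 + (-1 + 3)*2)² = (-72 + 2*2)² = (-72 + 4)² = (-68)² = 4624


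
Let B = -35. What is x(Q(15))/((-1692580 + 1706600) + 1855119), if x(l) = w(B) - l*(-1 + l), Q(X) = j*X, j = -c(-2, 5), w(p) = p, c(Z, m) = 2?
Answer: -965/1869139 ≈ -0.00051628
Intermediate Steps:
j = -2 (j = -1*2 = -2)
Q(X) = -2*X
x(l) = -35 - l*(-1 + l)
x(Q(15))/((-1692580 + 1706600) + 1855119) = (-35 - 2*15 - (-2*15)**2)/((-1692580 + 1706600) + 1855119) = (-35 - 30 - 1*(-30)**2)/(14020 + 1855119) = (-35 - 30 - 1*900)/1869139 = (-35 - 30 - 900)*(1/1869139) = -965*1/1869139 = -965/1869139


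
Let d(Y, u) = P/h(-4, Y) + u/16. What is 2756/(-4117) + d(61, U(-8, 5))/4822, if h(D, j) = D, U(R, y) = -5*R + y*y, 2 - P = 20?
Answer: -212066883/317634784 ≈ -0.66764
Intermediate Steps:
P = -18 (P = 2 - 1*20 = 2 - 20 = -18)
U(R, y) = y² - 5*R (U(R, y) = -5*R + y² = y² - 5*R)
d(Y, u) = 9/2 + u/16 (d(Y, u) = -18/(-4) + u/16 = -18*(-¼) + u*(1/16) = 9/2 + u/16)
2756/(-4117) + d(61, U(-8, 5))/4822 = 2756/(-4117) + (9/2 + (5² - 5*(-8))/16)/4822 = 2756*(-1/4117) + (9/2 + (25 + 40)/16)*(1/4822) = -2756/4117 + (9/2 + (1/16)*65)*(1/4822) = -2756/4117 + (9/2 + 65/16)*(1/4822) = -2756/4117 + (137/16)*(1/4822) = -2756/4117 + 137/77152 = -212066883/317634784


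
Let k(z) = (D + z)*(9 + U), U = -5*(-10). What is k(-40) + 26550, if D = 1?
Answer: 24249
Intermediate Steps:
U = 50
k(z) = 59 + 59*z (k(z) = (1 + z)*(9 + 50) = (1 + z)*59 = 59 + 59*z)
k(-40) + 26550 = (59 + 59*(-40)) + 26550 = (59 - 2360) + 26550 = -2301 + 26550 = 24249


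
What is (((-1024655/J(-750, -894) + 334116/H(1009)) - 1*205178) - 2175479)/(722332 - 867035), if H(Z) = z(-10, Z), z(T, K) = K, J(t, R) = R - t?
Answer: 344817949873/21024767088 ≈ 16.401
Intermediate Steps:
H(Z) = Z
(((-1024655/J(-750, -894) + 334116/H(1009)) - 1*205178) - 2175479)/(722332 - 867035) = (((-1024655/(-894 - 1*(-750)) + 334116/1009) - 1*205178) - 2175479)/(722332 - 867035) = (((-1024655/(-894 + 750) + 334116*(1/1009)) - 205178) - 2175479)/(-144703) = (((-1024655/(-144) + 334116/1009) - 205178) - 2175479)*(-1/144703) = (((-1024655*(-1/144) + 334116/1009) - 205178) - 2175479)*(-1/144703) = (((1024655/144 + 334116/1009) - 205178) - 2175479)*(-1/144703) = ((1081989599/145296 - 205178) - 2175479)*(-1/144703) = (-28729553089/145296 - 2175479)*(-1/144703) = -344817949873/145296*(-1/144703) = 344817949873/21024767088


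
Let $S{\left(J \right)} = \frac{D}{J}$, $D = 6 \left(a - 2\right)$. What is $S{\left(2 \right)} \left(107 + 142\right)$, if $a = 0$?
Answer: $-1494$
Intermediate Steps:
$D = -12$ ($D = 6 \left(0 - 2\right) = 6 \left(-2\right) = -12$)
$S{\left(J \right)} = - \frac{12}{J}$
$S{\left(2 \right)} \left(107 + 142\right) = - \frac{12}{2} \left(107 + 142\right) = \left(-12\right) \frac{1}{2} \cdot 249 = \left(-6\right) 249 = -1494$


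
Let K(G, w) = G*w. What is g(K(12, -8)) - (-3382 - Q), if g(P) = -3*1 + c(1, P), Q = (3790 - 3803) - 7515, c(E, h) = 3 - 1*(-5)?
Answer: -4141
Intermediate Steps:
c(E, h) = 8 (c(E, h) = 3 + 5 = 8)
Q = -7528 (Q = -13 - 7515 = -7528)
g(P) = 5 (g(P) = -3*1 + 8 = -3 + 8 = 5)
g(K(12, -8)) - (-3382 - Q) = 5 - (-3382 - 1*(-7528)) = 5 - (-3382 + 7528) = 5 - 1*4146 = 5 - 4146 = -4141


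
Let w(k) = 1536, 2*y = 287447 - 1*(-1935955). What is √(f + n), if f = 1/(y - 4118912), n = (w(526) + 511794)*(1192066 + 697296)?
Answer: √8770808421560504173907449/3007211 ≈ 9.8482e+5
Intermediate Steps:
y = 1111701 (y = (287447 - 1*(-1935955))/2 = (287447 + 1935955)/2 = (½)*2223402 = 1111701)
n = 969866195460 (n = (1536 + 511794)*(1192066 + 697296) = 513330*1889362 = 969866195460)
f = -1/3007211 (f = 1/(1111701 - 4118912) = 1/(-3007211) = -1/3007211 ≈ -3.3253e-7)
√(f + n) = √(-1/3007211 + 969866195460) = √(2916592291515462059/3007211) = √8770808421560504173907449/3007211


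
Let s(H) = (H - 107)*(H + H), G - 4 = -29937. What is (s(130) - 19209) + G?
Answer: -43162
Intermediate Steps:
G = -29933 (G = 4 - 29937 = -29933)
s(H) = 2*H*(-107 + H) (s(H) = (-107 + H)*(2*H) = 2*H*(-107 + H))
(s(130) - 19209) + G = (2*130*(-107 + 130) - 19209) - 29933 = (2*130*23 - 19209) - 29933 = (5980 - 19209) - 29933 = -13229 - 29933 = -43162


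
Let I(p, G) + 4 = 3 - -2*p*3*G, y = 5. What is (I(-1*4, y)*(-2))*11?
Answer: 2662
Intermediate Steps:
I(p, G) = -1 + 6*G*p (I(p, G) = -4 + (3 - -2*p*3*G) = -4 + (3 - (-6*p)*G) = -4 + (3 - (-6)*G*p) = -4 + (3 + 6*G*p) = -1 + 6*G*p)
(I(-1*4, y)*(-2))*11 = ((-1 + 6*5*(-1*4))*(-2))*11 = ((-1 + 6*5*(-4))*(-2))*11 = ((-1 - 120)*(-2))*11 = -121*(-2)*11 = 242*11 = 2662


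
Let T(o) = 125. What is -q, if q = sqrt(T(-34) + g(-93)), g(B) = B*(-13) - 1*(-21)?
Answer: -sqrt(1355) ≈ -36.810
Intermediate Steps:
g(B) = 21 - 13*B (g(B) = -13*B + 21 = 21 - 13*B)
q = sqrt(1355) (q = sqrt(125 + (21 - 13*(-93))) = sqrt(125 + (21 + 1209)) = sqrt(125 + 1230) = sqrt(1355) ≈ 36.810)
-q = -sqrt(1355)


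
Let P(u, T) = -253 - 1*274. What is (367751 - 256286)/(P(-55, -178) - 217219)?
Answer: -12385/24194 ≈ -0.51190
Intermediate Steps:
P(u, T) = -527 (P(u, T) = -253 - 274 = -527)
(367751 - 256286)/(P(-55, -178) - 217219) = (367751 - 256286)/(-527 - 217219) = 111465/(-217746) = 111465*(-1/217746) = -12385/24194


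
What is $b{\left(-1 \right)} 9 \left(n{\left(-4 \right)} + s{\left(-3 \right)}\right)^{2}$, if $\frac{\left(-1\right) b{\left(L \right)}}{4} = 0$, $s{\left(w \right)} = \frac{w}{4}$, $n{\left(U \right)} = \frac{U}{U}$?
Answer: $0$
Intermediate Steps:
$n{\left(U \right)} = 1$
$s{\left(w \right)} = \frac{w}{4}$ ($s{\left(w \right)} = w \frac{1}{4} = \frac{w}{4}$)
$b{\left(L \right)} = 0$ ($b{\left(L \right)} = \left(-4\right) 0 = 0$)
$b{\left(-1 \right)} 9 \left(n{\left(-4 \right)} + s{\left(-3 \right)}\right)^{2} = 0 \cdot 9 \left(1 + \frac{1}{4} \left(-3\right)\right)^{2} = 0 \left(1 - \frac{3}{4}\right)^{2} = \frac{0}{16} = 0 \cdot \frac{1}{16} = 0$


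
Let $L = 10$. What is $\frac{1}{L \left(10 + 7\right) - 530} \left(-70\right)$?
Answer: $\frac{7}{36} \approx 0.19444$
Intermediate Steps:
$\frac{1}{L \left(10 + 7\right) - 530} \left(-70\right) = \frac{1}{10 \left(10 + 7\right) - 530} \left(-70\right) = \frac{1}{10 \cdot 17 - 530} \left(-70\right) = \frac{1}{170 - 530} \left(-70\right) = \frac{1}{-360} \left(-70\right) = \left(- \frac{1}{360}\right) \left(-70\right) = \frac{7}{36}$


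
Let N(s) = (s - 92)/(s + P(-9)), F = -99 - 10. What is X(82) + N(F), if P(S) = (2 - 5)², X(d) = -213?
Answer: -21099/100 ≈ -210.99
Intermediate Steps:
P(S) = 9 (P(S) = (-3)² = 9)
F = -109
N(s) = (-92 + s)/(9 + s) (N(s) = (s - 92)/(s + 9) = (-92 + s)/(9 + s))
X(82) + N(F) = -213 + (-92 - 109)/(9 - 109) = -213 - 201/(-100) = -213 - 1/100*(-201) = -213 + 201/100 = -21099/100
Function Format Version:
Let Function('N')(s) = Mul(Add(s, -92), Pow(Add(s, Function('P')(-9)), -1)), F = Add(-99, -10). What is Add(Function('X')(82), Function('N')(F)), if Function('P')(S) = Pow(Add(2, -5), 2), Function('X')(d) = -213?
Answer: Rational(-21099, 100) ≈ -210.99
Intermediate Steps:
Function('P')(S) = 9 (Function('P')(S) = Pow(-3, 2) = 9)
F = -109
Function('N')(s) = Mul(Pow(Add(9, s), -1), Add(-92, s)) (Function('N')(s) = Mul(Add(s, -92), Pow(Add(s, 9), -1)) = Mul(Add(-92, s), Pow(Add(9, s), -1)) = Mul(Pow(Add(9, s), -1), Add(-92, s)))
Add(Function('X')(82), Function('N')(F)) = Add(-213, Mul(Pow(Add(9, -109), -1), Add(-92, -109))) = Add(-213, Mul(Pow(-100, -1), -201)) = Add(-213, Mul(Rational(-1, 100), -201)) = Add(-213, Rational(201, 100)) = Rational(-21099, 100)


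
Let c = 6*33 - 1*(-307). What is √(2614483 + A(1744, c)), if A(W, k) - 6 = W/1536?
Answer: √1505946318/24 ≈ 1616.9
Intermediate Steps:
c = 505 (c = 198 + 307 = 505)
A(W, k) = 6 + W/1536
√(2614483 + A(1744, c)) = √(2614483 + (6 + (1/1536)*1744)) = √(2614483 + (6 + 109/96)) = √(2614483 + 685/96) = √(250991053/96) = √1505946318/24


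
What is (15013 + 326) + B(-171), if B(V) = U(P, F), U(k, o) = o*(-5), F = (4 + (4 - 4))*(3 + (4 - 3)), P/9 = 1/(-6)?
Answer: 15259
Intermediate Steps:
P = -3/2 (P = 9/(-6) = 9*(-⅙) = -3/2 ≈ -1.5000)
F = 16 (F = (4 + 0)*(3 + 1) = 4*4 = 16)
U(k, o) = -5*o
B(V) = -80 (B(V) = -5*16 = -80)
(15013 + 326) + B(-171) = (15013 + 326) - 80 = 15339 - 80 = 15259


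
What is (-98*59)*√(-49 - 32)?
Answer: -52038*I ≈ -52038.0*I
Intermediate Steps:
(-98*59)*√(-49 - 32) = -52038*I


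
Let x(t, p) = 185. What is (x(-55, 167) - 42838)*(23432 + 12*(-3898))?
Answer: 995691632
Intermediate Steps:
(x(-55, 167) - 42838)*(23432 + 12*(-3898)) = (185 - 42838)*(23432 + 12*(-3898)) = -42653*(23432 - 46776) = -42653*(-23344) = 995691632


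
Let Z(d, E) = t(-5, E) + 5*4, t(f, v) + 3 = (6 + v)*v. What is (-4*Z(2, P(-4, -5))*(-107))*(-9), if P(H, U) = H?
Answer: -34668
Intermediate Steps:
t(f, v) = -3 + v*(6 + v) (t(f, v) = -3 + (6 + v)*v = -3 + v*(6 + v))
Z(d, E) = 17 + E**2 + 6*E (Z(d, E) = (-3 + E**2 + 6*E) + 5*4 = (-3 + E**2 + 6*E) + 20 = 17 + E**2 + 6*E)
(-4*Z(2, P(-4, -5))*(-107))*(-9) = (-4*(17 + (-4)**2 + 6*(-4))*(-107))*(-9) = (-4*(17 + 16 - 24)*(-107))*(-9) = (-4*9*(-107))*(-9) = -36*(-107)*(-9) = 3852*(-9) = -34668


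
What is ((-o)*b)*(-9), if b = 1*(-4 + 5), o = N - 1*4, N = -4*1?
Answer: -72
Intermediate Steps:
N = -4
o = -8 (o = -4 - 1*4 = -4 - 4 = -8)
b = 1 (b = 1*1 = 1)
((-o)*b)*(-9) = (-1*(-8)*1)*(-9) = (8*1)*(-9) = 8*(-9) = -72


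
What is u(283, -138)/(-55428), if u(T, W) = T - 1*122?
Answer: -161/55428 ≈ -0.0029047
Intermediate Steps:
u(T, W) = -122 + T (u(T, W) = T - 122 = -122 + T)
u(283, -138)/(-55428) = (-122 + 283)/(-55428) = 161*(-1/55428) = -161/55428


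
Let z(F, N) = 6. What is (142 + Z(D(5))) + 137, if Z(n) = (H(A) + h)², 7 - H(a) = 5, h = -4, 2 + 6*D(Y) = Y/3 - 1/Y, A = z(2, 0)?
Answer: 283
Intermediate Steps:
A = 6
D(Y) = -⅓ - 1/(6*Y) + Y/18 (D(Y) = -⅓ + (Y/3 - 1/Y)/6 = -⅓ + (-1/Y + Y/3)/6 = -⅓ + (-1/(6*Y) + Y/18) = -⅓ - 1/(6*Y) + Y/18)
H(a) = 2 (H(a) = 7 - 1*5 = 7 - 5 = 2)
Z(n) = 4 (Z(n) = (2 - 4)² = (-2)² = 4)
(142 + Z(D(5))) + 137 = (142 + 4) + 137 = 146 + 137 = 283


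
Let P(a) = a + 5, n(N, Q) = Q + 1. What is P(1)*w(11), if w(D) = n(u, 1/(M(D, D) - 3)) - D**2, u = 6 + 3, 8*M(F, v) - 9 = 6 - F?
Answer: -3612/5 ≈ -722.40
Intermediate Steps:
M(F, v) = 15/8 - F/8 (M(F, v) = 9/8 + (6 - F)/8 = 9/8 + (3/4 - F/8) = 15/8 - F/8)
u = 9
n(N, Q) = 1 + Q
P(a) = 5 + a
w(D) = 1 + 1/(-9/8 - D/8) - D**2 (w(D) = (1 + 1/((15/8 - D/8) - 3)) - D**2 = (1 + 1/(-9/8 - D/8)) - D**2 = 1 + 1/(-9/8 - D/8) - D**2)
P(1)*w(11) = (5 + 1)*((-8 + (1 - 1*11**2)*(9 + 11))/(9 + 11)) = 6*((-8 + (1 - 1*121)*20)/20) = 6*((-8 + (1 - 121)*20)/20) = 6*((-8 - 120*20)/20) = 6*((-8 - 2400)/20) = 6*((1/20)*(-2408)) = 6*(-602/5) = -3612/5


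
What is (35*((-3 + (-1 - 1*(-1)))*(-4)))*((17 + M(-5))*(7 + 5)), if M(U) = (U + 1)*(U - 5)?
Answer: 287280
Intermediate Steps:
M(U) = (1 + U)*(-5 + U)
(35*((-3 + (-1 - 1*(-1)))*(-4)))*((17 + M(-5))*(7 + 5)) = (35*((-3 + (-1 - 1*(-1)))*(-4)))*((17 + (-5 + (-5)² - 4*(-5)))*(7 + 5)) = (35*((-3 + (-1 + 1))*(-4)))*((17 + (-5 + 25 + 20))*12) = (35*((-3 + 0)*(-4)))*((17 + 40)*12) = (35*(-3*(-4)))*(57*12) = (35*12)*684 = 420*684 = 287280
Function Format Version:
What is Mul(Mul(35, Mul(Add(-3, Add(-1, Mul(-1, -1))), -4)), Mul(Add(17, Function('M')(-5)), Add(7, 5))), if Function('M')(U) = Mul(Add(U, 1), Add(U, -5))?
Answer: 287280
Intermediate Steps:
Function('M')(U) = Mul(Add(1, U), Add(-5, U))
Mul(Mul(35, Mul(Add(-3, Add(-1, Mul(-1, -1))), -4)), Mul(Add(17, Function('M')(-5)), Add(7, 5))) = Mul(Mul(35, Mul(Add(-3, Add(-1, Mul(-1, -1))), -4)), Mul(Add(17, Add(-5, Pow(-5, 2), Mul(-4, -5))), Add(7, 5))) = Mul(Mul(35, Mul(Add(-3, Add(-1, 1)), -4)), Mul(Add(17, Add(-5, 25, 20)), 12)) = Mul(Mul(35, Mul(Add(-3, 0), -4)), Mul(Add(17, 40), 12)) = Mul(Mul(35, Mul(-3, -4)), Mul(57, 12)) = Mul(Mul(35, 12), 684) = Mul(420, 684) = 287280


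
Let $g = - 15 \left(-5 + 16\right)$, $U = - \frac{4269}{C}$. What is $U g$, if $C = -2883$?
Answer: $- \frac{234795}{961} \approx -244.32$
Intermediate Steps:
$U = \frac{1423}{961}$ ($U = - \frac{4269}{-2883} = \left(-4269\right) \left(- \frac{1}{2883}\right) = \frac{1423}{961} \approx 1.4807$)
$g = -165$ ($g = \left(-15\right) 11 = -165$)
$U g = \frac{1423}{961} \left(-165\right) = - \frac{234795}{961}$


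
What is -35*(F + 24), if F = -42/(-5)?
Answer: -1134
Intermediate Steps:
F = 42/5 (F = -42*(-⅕) = 42/5 ≈ 8.4000)
-35*(F + 24) = -35*(42/5 + 24) = -35*162/5 = -1134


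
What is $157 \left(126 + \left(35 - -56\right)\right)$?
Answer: $34069$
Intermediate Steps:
$157 \left(126 + \left(35 - -56\right)\right) = 157 \left(126 + \left(35 + 56\right)\right) = 157 \left(126 + 91\right) = 157 \cdot 217 = 34069$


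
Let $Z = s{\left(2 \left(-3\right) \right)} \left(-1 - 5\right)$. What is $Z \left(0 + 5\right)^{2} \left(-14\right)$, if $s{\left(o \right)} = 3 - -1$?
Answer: $8400$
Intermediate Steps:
$s{\left(o \right)} = 4$ ($s{\left(o \right)} = 3 + 1 = 4$)
$Z = -24$ ($Z = 4 \left(-1 - 5\right) = 4 \left(-6\right) = -24$)
$Z \left(0 + 5\right)^{2} \left(-14\right) = - 24 \left(0 + 5\right)^{2} \left(-14\right) = - 24 \cdot 5^{2} \left(-14\right) = \left(-24\right) 25 \left(-14\right) = \left(-600\right) \left(-14\right) = 8400$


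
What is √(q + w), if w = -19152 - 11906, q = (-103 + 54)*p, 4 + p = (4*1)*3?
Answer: 5*I*√1258 ≈ 177.34*I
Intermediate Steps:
p = 8 (p = -4 + (4*1)*3 = -4 + 4*3 = -4 + 12 = 8)
q = -392 (q = (-103 + 54)*8 = -49*8 = -392)
w = -31058
√(q + w) = √(-392 - 31058) = √(-31450) = 5*I*√1258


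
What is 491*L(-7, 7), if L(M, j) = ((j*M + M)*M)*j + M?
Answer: 1343867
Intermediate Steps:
L(M, j) = M + M*j*(M + M*j) (L(M, j) = ((M*j + M)*M)*j + M = ((M + M*j)*M)*j + M = (M*(M + M*j))*j + M = M*j*(M + M*j) + M = M + M*j*(M + M*j))
491*L(-7, 7) = 491*(-7*(1 - 7*7 - 7*7**2)) = 491*(-7*(1 - 49 - 7*49)) = 491*(-7*(1 - 49 - 343)) = 491*(-7*(-391)) = 491*2737 = 1343867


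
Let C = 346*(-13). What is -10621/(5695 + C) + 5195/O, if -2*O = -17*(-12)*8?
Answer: -261143/17136 ≈ -15.239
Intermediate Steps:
C = -4498
O = -816 (O = -(-17*(-12))*8/2 = -102*8 = -½*1632 = -816)
-10621/(5695 + C) + 5195/O = -10621/(5695 - 4498) + 5195/(-816) = -10621/1197 + 5195*(-1/816) = -10621*1/1197 - 5195/816 = -559/63 - 5195/816 = -261143/17136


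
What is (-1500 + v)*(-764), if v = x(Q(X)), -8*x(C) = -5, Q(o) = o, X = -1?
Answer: 2291045/2 ≈ 1.1455e+6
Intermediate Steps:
x(C) = 5/8 (x(C) = -1/8*(-5) = 5/8)
v = 5/8 ≈ 0.62500
(-1500 + v)*(-764) = (-1500 + 5/8)*(-764) = -11995/8*(-764) = 2291045/2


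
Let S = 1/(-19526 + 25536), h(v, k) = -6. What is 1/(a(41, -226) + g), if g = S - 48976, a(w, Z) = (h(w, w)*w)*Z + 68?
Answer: 6010/40194881 ≈ 0.00014952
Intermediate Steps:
S = 1/6010 ≈ 0.00016639
a(w, Z) = 68 - 6*Z*w (a(w, Z) = (-6*w)*Z + 68 = -6*Z*w + 68 = 68 - 6*Z*w)
g = -294345759/6010 (g = 1/6010 - 48976 = -294345759/6010 ≈ -48976.)
1/(a(41, -226) + g) = 1/((68 - 6*(-226)*41) - 294345759/6010) = 1/((68 + 55596) - 294345759/6010) = 1/(55664 - 294345759/6010) = 1/(40194881/6010) = 6010/40194881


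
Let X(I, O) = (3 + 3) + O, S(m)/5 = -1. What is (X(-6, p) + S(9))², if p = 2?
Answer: 9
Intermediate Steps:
S(m) = -5 (S(m) = 5*(-1) = -5)
X(I, O) = 6 + O
(X(-6, p) + S(9))² = ((6 + 2) - 5)² = (8 - 5)² = 3² = 9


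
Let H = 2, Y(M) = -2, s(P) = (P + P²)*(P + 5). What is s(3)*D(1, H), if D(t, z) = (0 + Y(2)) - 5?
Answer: -672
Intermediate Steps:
s(P) = (5 + P)*(P + P²) (s(P) = (P + P²)*(5 + P) = (5 + P)*(P + P²))
D(t, z) = -7 (D(t, z) = (0 - 2) - 5 = -2 - 5 = -7)
s(3)*D(1, H) = (3*(5 + 3² + 6*3))*(-7) = (3*(5 + 9 + 18))*(-7) = (3*32)*(-7) = 96*(-7) = -672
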